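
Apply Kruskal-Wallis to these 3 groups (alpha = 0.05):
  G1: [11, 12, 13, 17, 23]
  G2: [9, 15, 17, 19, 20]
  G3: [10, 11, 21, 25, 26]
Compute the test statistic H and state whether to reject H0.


Step 1: Combine all N = 15 observations and assign midranks.
sorted (value, group, rank): (9,G2,1), (10,G3,2), (11,G1,3.5), (11,G3,3.5), (12,G1,5), (13,G1,6), (15,G2,7), (17,G1,8.5), (17,G2,8.5), (19,G2,10), (20,G2,11), (21,G3,12), (23,G1,13), (25,G3,14), (26,G3,15)
Step 2: Sum ranks within each group.
R_1 = 36 (n_1 = 5)
R_2 = 37.5 (n_2 = 5)
R_3 = 46.5 (n_3 = 5)
Step 3: H = 12/(N(N+1)) * sum(R_i^2/n_i) - 3(N+1)
     = 12/(15*16) * (36^2/5 + 37.5^2/5 + 46.5^2/5) - 3*16
     = 0.050000 * 972.9 - 48
     = 0.645000.
Step 4: Ties present; correction factor C = 1 - 12/(15^3 - 15) = 0.996429. Corrected H = 0.645000 / 0.996429 = 0.647312.
Step 5: Under H0, H ~ chi^2(2); p-value = 0.723499.
Step 6: alpha = 0.05. fail to reject H0.

H = 0.6473, df = 2, p = 0.723499, fail to reject H0.


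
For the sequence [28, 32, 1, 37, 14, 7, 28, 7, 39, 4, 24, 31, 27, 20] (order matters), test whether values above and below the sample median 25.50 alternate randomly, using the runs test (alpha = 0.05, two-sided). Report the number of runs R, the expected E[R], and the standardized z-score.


Step 1: Compute median = 25.50; label A = above, B = below.
Labels in order: AABABBABABBAAB  (n_A = 7, n_B = 7)
Step 2: Count runs R = 10.
Step 3: Under H0 (random ordering), E[R] = 2*n_A*n_B/(n_A+n_B) + 1 = 2*7*7/14 + 1 = 8.0000.
        Var[R] = 2*n_A*n_B*(2*n_A*n_B - n_A - n_B) / ((n_A+n_B)^2 * (n_A+n_B-1)) = 8232/2548 = 3.2308.
        SD[R] = 1.7974.
Step 4: Continuity-corrected z = (R - 0.5 - E[R]) / SD[R] = (10 - 0.5 - 8.0000) / 1.7974 = 0.8345.
Step 5: Two-sided p-value via normal approximation = 2*(1 - Phi(|z|)) = 0.403986.
Step 6: alpha = 0.05. fail to reject H0.

R = 10, z = 0.8345, p = 0.403986, fail to reject H0.


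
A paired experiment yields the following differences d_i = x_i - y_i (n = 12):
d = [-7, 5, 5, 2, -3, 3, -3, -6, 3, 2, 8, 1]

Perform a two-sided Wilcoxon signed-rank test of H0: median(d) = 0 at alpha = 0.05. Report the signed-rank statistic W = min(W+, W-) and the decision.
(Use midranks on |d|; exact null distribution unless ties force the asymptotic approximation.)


Step 1: Drop any zero differences (none here) and take |d_i|.
|d| = [7, 5, 5, 2, 3, 3, 3, 6, 3, 2, 8, 1]
Step 2: Midrank |d_i| (ties get averaged ranks).
ranks: |7|->11, |5|->8.5, |5|->8.5, |2|->2.5, |3|->5.5, |3|->5.5, |3|->5.5, |6|->10, |3|->5.5, |2|->2.5, |8|->12, |1|->1
Step 3: Attach original signs; sum ranks with positive sign and with negative sign.
W+ = 8.5 + 8.5 + 2.5 + 5.5 + 5.5 + 2.5 + 12 + 1 = 46
W- = 11 + 5.5 + 5.5 + 10 = 32
(Check: W+ + W- = 78 should equal n(n+1)/2 = 78.)
Step 4: Test statistic W = min(W+, W-) = 32.
Step 5: Ties in |d|, so use the tie-corrected normal approximation.
        E[W] = n(n+1)/4 = 12*13/4 = 39.
        Tie groups: |d|=2 (t=2), |d|=3 (t=4), |d|=5 (t=2); sum(t^3 - t) = 72.
        Var[W] = n(n+1)(2n+1)/24 - sum(t^3-t)/48 = 3900/24 - 72/48 = 161.
        z = (W - E[W]) / sqrt(Var[W]) = (32 - 39) / 12.6886 = -0.5517.
        Two-sided p = 2*Phi(z) = 0.581169.
Step 6: alpha = 0.05. fail to reject H0.

W+ = 46, W- = 32, W = min = 32, p = 0.581169, fail to reject H0.


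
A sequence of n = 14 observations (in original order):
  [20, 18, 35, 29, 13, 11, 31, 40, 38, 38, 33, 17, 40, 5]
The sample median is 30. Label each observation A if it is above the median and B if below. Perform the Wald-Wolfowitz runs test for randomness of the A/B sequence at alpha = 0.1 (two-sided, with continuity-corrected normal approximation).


Step 1: Compute median = 30; label A = above, B = below.
Labels in order: BBABBBAAAAABAB  (n_A = 7, n_B = 7)
Step 2: Count runs R = 7.
Step 3: Under H0 (random ordering), E[R] = 2*n_A*n_B/(n_A+n_B) + 1 = 2*7*7/14 + 1 = 8.0000.
        Var[R] = 2*n_A*n_B*(2*n_A*n_B - n_A - n_B) / ((n_A+n_B)^2 * (n_A+n_B-1)) = 8232/2548 = 3.2308.
        SD[R] = 1.7974.
Step 4: Continuity-corrected z = (R + 0.5 - E[R]) / SD[R] = (7 + 0.5 - 8.0000) / 1.7974 = -0.2782.
Step 5: Two-sided p-value via normal approximation = 2*(1 - Phi(|z|)) = 0.780879.
Step 6: alpha = 0.1. fail to reject H0.

R = 7, z = -0.2782, p = 0.780879, fail to reject H0.


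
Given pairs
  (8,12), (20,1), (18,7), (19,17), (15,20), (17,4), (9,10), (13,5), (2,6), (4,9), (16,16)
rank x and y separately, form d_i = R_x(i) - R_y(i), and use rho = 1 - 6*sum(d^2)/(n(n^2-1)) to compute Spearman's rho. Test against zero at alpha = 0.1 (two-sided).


Step 1: Rank x and y separately (midranks; no ties here).
rank(x): 8->3, 20->11, 18->9, 19->10, 15->6, 17->8, 9->4, 13->5, 2->1, 4->2, 16->7
rank(y): 12->8, 1->1, 7->5, 17->10, 20->11, 4->2, 10->7, 5->3, 6->4, 9->6, 16->9
Step 2: d_i = R_x(i) - R_y(i); compute d_i^2.
  (3-8)^2=25, (11-1)^2=100, (9-5)^2=16, (10-10)^2=0, (6-11)^2=25, (8-2)^2=36, (4-7)^2=9, (5-3)^2=4, (1-4)^2=9, (2-6)^2=16, (7-9)^2=4
sum(d^2) = 244.
Step 3: rho = 1 - 6*244 / (11*(11^2 - 1)) = 1 - 1464/1320 = -0.109091.
Step 4: Under H0, t = rho * sqrt((n-2)/(1-rho^2)) = -0.3292 ~ t(9).
Step 5: Two-sided p-value from the t-distribution with 9 df = 0.749509.
Step 6: alpha = 0.1. fail to reject H0.

rho = -0.1091, p = 0.749509, fail to reject H0 at alpha = 0.1.


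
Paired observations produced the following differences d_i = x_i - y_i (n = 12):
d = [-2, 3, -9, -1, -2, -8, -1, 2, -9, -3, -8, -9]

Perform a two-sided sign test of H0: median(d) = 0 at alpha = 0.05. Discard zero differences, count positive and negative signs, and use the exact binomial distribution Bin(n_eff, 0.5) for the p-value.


Step 1: Discard zero differences. Original n = 12; n_eff = number of nonzero differences = 12.
Nonzero differences (with sign): -2, +3, -9, -1, -2, -8, -1, +2, -9, -3, -8, -9
Step 2: Count signs: positive = 2, negative = 10.
Step 3: Under H0: P(positive) = 0.5, so the number of positives S ~ Bin(12, 0.5).
Step 4: Two-sided exact p-value = sum of Bin(12,0.5) probabilities at or below the observed probability = 0.038574.
Step 5: alpha = 0.05. reject H0.

n_eff = 12, pos = 2, neg = 10, p = 0.038574, reject H0.


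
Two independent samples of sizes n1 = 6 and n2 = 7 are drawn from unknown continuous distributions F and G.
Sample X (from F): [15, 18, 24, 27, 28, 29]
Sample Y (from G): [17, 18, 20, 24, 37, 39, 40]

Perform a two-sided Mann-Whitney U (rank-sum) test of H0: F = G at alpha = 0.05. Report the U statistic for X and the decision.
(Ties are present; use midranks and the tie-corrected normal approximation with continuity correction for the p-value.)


Step 1: Combine and sort all 13 observations; assign midranks.
sorted (value, group): (15,X), (17,Y), (18,X), (18,Y), (20,Y), (24,X), (24,Y), (27,X), (28,X), (29,X), (37,Y), (39,Y), (40,Y)
ranks: 15->1, 17->2, 18->3.5, 18->3.5, 20->5, 24->6.5, 24->6.5, 27->8, 28->9, 29->10, 37->11, 39->12, 40->13
Step 2: Rank sum for X: R1 = 1 + 3.5 + 6.5 + 8 + 9 + 10 = 38.
Step 3: U_X = R1 - n1(n1+1)/2 = 38 - 6*7/2 = 38 - 21 = 17.
       U_Y = n1*n2 - U_X = 42 - 17 = 25.
Step 4: Ties are present, so use the tie-corrected normal approximation (with continuity correction) for the p-value.
Step 5: p-value = 0.616104; compare to alpha = 0.05. fail to reject H0.

U_X = 17, p = 0.616104, fail to reject H0 at alpha = 0.05.


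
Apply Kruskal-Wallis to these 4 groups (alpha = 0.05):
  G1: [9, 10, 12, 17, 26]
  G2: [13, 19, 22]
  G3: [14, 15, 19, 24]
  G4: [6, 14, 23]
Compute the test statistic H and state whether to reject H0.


Step 1: Combine all N = 15 observations and assign midranks.
sorted (value, group, rank): (6,G4,1), (9,G1,2), (10,G1,3), (12,G1,4), (13,G2,5), (14,G3,6.5), (14,G4,6.5), (15,G3,8), (17,G1,9), (19,G2,10.5), (19,G3,10.5), (22,G2,12), (23,G4,13), (24,G3,14), (26,G1,15)
Step 2: Sum ranks within each group.
R_1 = 33 (n_1 = 5)
R_2 = 27.5 (n_2 = 3)
R_3 = 39 (n_3 = 4)
R_4 = 20.5 (n_4 = 3)
Step 3: H = 12/(N(N+1)) * sum(R_i^2/n_i) - 3(N+1)
     = 12/(15*16) * (33^2/5 + 27.5^2/3 + 39^2/4 + 20.5^2/3) - 3*16
     = 0.050000 * 990.217 - 48
     = 1.510833.
Step 4: Ties present; correction factor C = 1 - 12/(15^3 - 15) = 0.996429. Corrected H = 1.510833 / 0.996429 = 1.516249.
Step 5: Under H0, H ~ chi^2(3); p-value = 0.678525.
Step 6: alpha = 0.05. fail to reject H0.

H = 1.5162, df = 3, p = 0.678525, fail to reject H0.


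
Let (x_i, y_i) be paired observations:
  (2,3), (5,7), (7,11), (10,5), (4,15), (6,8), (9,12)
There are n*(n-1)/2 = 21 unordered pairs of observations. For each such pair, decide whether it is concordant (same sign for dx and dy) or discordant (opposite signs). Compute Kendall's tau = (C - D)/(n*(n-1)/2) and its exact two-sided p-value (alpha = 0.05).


Step 1: Enumerate the 21 unordered pairs (i,j) with i<j and classify each by sign(x_j-x_i) * sign(y_j-y_i).
  (1,2):dx=+3,dy=+4->C; (1,3):dx=+5,dy=+8->C; (1,4):dx=+8,dy=+2->C; (1,5):dx=+2,dy=+12->C
  (1,6):dx=+4,dy=+5->C; (1,7):dx=+7,dy=+9->C; (2,3):dx=+2,dy=+4->C; (2,4):dx=+5,dy=-2->D
  (2,5):dx=-1,dy=+8->D; (2,6):dx=+1,dy=+1->C; (2,7):dx=+4,dy=+5->C; (3,4):dx=+3,dy=-6->D
  (3,5):dx=-3,dy=+4->D; (3,6):dx=-1,dy=-3->C; (3,7):dx=+2,dy=+1->C; (4,5):dx=-6,dy=+10->D
  (4,6):dx=-4,dy=+3->D; (4,7):dx=-1,dy=+7->D; (5,6):dx=+2,dy=-7->D; (5,7):dx=+5,dy=-3->D
  (6,7):dx=+3,dy=+4->C
Step 2: C = 12, D = 9, total pairs = 21.
Step 3: tau = (C - D)/(n(n-1)/2) = (12 - 9)/21 = 0.142857.
Step 4: Exact two-sided p-value (enumerate n! = 5040 permutations of y under H0): p = 0.772619.
Step 5: alpha = 0.05. fail to reject H0.

tau_b = 0.1429 (C=12, D=9), p = 0.772619, fail to reject H0.


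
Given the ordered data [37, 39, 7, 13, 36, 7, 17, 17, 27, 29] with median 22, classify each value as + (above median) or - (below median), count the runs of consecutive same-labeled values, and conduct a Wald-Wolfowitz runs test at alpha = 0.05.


Step 1: Compute median = 22; label A = above, B = below.
Labels in order: AABBABBBAA  (n_A = 5, n_B = 5)
Step 2: Count runs R = 5.
Step 3: Under H0 (random ordering), E[R] = 2*n_A*n_B/(n_A+n_B) + 1 = 2*5*5/10 + 1 = 6.0000.
        Var[R] = 2*n_A*n_B*(2*n_A*n_B - n_A - n_B) / ((n_A+n_B)^2 * (n_A+n_B-1)) = 2000/900 = 2.2222.
        SD[R] = 1.4907.
Step 4: Continuity-corrected z = (R + 0.5 - E[R]) / SD[R] = (5 + 0.5 - 6.0000) / 1.4907 = -0.3354.
Step 5: Two-sided p-value via normal approximation = 2*(1 - Phi(|z|)) = 0.737316.
Step 6: alpha = 0.05. fail to reject H0.

R = 5, z = -0.3354, p = 0.737316, fail to reject H0.


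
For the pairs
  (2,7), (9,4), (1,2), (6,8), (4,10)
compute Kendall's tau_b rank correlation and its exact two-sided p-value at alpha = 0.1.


Step 1: Enumerate the 10 unordered pairs (i,j) with i<j and classify each by sign(x_j-x_i) * sign(y_j-y_i).
  (1,2):dx=+7,dy=-3->D; (1,3):dx=-1,dy=-5->C; (1,4):dx=+4,dy=+1->C; (1,5):dx=+2,dy=+3->C
  (2,3):dx=-8,dy=-2->C; (2,4):dx=-3,dy=+4->D; (2,5):dx=-5,dy=+6->D; (3,4):dx=+5,dy=+6->C
  (3,5):dx=+3,dy=+8->C; (4,5):dx=-2,dy=+2->D
Step 2: C = 6, D = 4, total pairs = 10.
Step 3: tau = (C - D)/(n(n-1)/2) = (6 - 4)/10 = 0.200000.
Step 4: Exact two-sided p-value (enumerate n! = 120 permutations of y under H0): p = 0.816667.
Step 5: alpha = 0.1. fail to reject H0.

tau_b = 0.2000 (C=6, D=4), p = 0.816667, fail to reject H0.


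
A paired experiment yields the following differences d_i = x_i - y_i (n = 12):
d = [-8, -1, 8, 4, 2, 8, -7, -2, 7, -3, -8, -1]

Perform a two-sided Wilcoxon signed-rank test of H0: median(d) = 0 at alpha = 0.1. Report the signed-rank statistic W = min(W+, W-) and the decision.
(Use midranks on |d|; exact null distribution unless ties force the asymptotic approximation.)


Step 1: Drop any zero differences (none here) and take |d_i|.
|d| = [8, 1, 8, 4, 2, 8, 7, 2, 7, 3, 8, 1]
Step 2: Midrank |d_i| (ties get averaged ranks).
ranks: |8|->10.5, |1|->1.5, |8|->10.5, |4|->6, |2|->3.5, |8|->10.5, |7|->7.5, |2|->3.5, |7|->7.5, |3|->5, |8|->10.5, |1|->1.5
Step 3: Attach original signs; sum ranks with positive sign and with negative sign.
W+ = 10.5 + 6 + 3.5 + 10.5 + 7.5 = 38
W- = 10.5 + 1.5 + 7.5 + 3.5 + 5 + 10.5 + 1.5 = 40
(Check: W+ + W- = 78 should equal n(n+1)/2 = 78.)
Step 4: Test statistic W = min(W+, W-) = 38.
Step 5: Ties in |d|, so use the tie-corrected normal approximation.
        E[W] = n(n+1)/4 = 12*13/4 = 39.
        Tie groups: |d|=1 (t=2), |d|=2 (t=2), |d|=7 (t=2), |d|=8 (t=4); sum(t^3 - t) = 78.
        Var[W] = n(n+1)(2n+1)/24 - sum(t^3-t)/48 = 3900/24 - 78/48 = 160.875.
        z = (W - E[W]) / sqrt(Var[W]) = (38 - 39) / 12.6837 = -0.0788.
        Two-sided p = 2*Phi(z) = 0.937159.
Step 6: alpha = 0.1. fail to reject H0.

W+ = 38, W- = 40, W = min = 38, p = 0.937159, fail to reject H0.


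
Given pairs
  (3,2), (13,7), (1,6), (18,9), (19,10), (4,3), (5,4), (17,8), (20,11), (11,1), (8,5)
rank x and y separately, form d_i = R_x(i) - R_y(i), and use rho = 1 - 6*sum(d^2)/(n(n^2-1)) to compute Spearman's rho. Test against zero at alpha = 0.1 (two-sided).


Step 1: Rank x and y separately (midranks; no ties here).
rank(x): 3->2, 13->7, 1->1, 18->9, 19->10, 4->3, 5->4, 17->8, 20->11, 11->6, 8->5
rank(y): 2->2, 7->7, 6->6, 9->9, 10->10, 3->3, 4->4, 8->8, 11->11, 1->1, 5->5
Step 2: d_i = R_x(i) - R_y(i); compute d_i^2.
  (2-2)^2=0, (7-7)^2=0, (1-6)^2=25, (9-9)^2=0, (10-10)^2=0, (3-3)^2=0, (4-4)^2=0, (8-8)^2=0, (11-11)^2=0, (6-1)^2=25, (5-5)^2=0
sum(d^2) = 50.
Step 3: rho = 1 - 6*50 / (11*(11^2 - 1)) = 1 - 300/1320 = 0.772727.
Step 4: Under H0, t = rho * sqrt((n-2)/(1-rho^2)) = 3.6522 ~ t(9).
Step 5: Two-sided p-value from the t-distribution with 9 df = 0.005299.
Step 6: alpha = 0.1. reject H0.

rho = 0.7727, p = 0.005299, reject H0 at alpha = 0.1.


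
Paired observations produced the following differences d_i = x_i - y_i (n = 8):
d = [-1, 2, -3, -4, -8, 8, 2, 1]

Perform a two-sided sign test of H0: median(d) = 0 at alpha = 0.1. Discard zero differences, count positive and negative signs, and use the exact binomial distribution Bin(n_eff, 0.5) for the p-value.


Step 1: Discard zero differences. Original n = 8; n_eff = number of nonzero differences = 8.
Nonzero differences (with sign): -1, +2, -3, -4, -8, +8, +2, +1
Step 2: Count signs: positive = 4, negative = 4.
Step 3: Under H0: P(positive) = 0.5, so the number of positives S ~ Bin(8, 0.5).
Step 4: Two-sided exact p-value = sum of Bin(8,0.5) probabilities at or below the observed probability = 1.000000.
Step 5: alpha = 0.1. fail to reject H0.

n_eff = 8, pos = 4, neg = 4, p = 1.000000, fail to reject H0.


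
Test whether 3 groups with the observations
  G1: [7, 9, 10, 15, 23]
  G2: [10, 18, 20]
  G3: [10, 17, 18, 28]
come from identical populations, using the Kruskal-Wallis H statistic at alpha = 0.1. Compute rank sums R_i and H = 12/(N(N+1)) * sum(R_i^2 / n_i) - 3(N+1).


Step 1: Combine all N = 12 observations and assign midranks.
sorted (value, group, rank): (7,G1,1), (9,G1,2), (10,G1,4), (10,G2,4), (10,G3,4), (15,G1,6), (17,G3,7), (18,G2,8.5), (18,G3,8.5), (20,G2,10), (23,G1,11), (28,G3,12)
Step 2: Sum ranks within each group.
R_1 = 24 (n_1 = 5)
R_2 = 22.5 (n_2 = 3)
R_3 = 31.5 (n_3 = 4)
Step 3: H = 12/(N(N+1)) * sum(R_i^2/n_i) - 3(N+1)
     = 12/(12*13) * (24^2/5 + 22.5^2/3 + 31.5^2/4) - 3*13
     = 0.076923 * 532.013 - 39
     = 1.924038.
Step 4: Ties present; correction factor C = 1 - 30/(12^3 - 12) = 0.982517. Corrected H = 1.924038 / 0.982517 = 1.958274.
Step 5: Under H0, H ~ chi^2(2); p-value = 0.375635.
Step 6: alpha = 0.1. fail to reject H0.

H = 1.9583, df = 2, p = 0.375635, fail to reject H0.


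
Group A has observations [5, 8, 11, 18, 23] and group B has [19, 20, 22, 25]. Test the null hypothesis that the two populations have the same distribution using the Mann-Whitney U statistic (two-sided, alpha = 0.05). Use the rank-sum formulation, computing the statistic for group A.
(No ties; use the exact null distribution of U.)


Step 1: Combine and sort all 9 observations; assign midranks.
sorted (value, group): (5,X), (8,X), (11,X), (18,X), (19,Y), (20,Y), (22,Y), (23,X), (25,Y)
ranks: 5->1, 8->2, 11->3, 18->4, 19->5, 20->6, 22->7, 23->8, 25->9
Step 2: Rank sum for X: R1 = 1 + 2 + 3 + 4 + 8 = 18.
Step 3: U_X = R1 - n1(n1+1)/2 = 18 - 5*6/2 = 18 - 15 = 3.
       U_Y = n1*n2 - U_X = 20 - 3 = 17.
Step 4: No ties, so the exact null distribution of U (based on enumerating the C(9,5) = 126 equally likely rank assignments) gives the two-sided p-value.
Step 5: p-value = 0.111111; compare to alpha = 0.05. fail to reject H0.

U_X = 3, p = 0.111111, fail to reject H0 at alpha = 0.05.


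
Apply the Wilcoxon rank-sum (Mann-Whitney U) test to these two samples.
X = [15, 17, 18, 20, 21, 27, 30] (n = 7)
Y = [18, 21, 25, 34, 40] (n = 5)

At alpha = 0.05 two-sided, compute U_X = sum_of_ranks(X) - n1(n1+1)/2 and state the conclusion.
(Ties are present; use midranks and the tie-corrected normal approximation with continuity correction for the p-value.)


Step 1: Combine and sort all 12 observations; assign midranks.
sorted (value, group): (15,X), (17,X), (18,X), (18,Y), (20,X), (21,X), (21,Y), (25,Y), (27,X), (30,X), (34,Y), (40,Y)
ranks: 15->1, 17->2, 18->3.5, 18->3.5, 20->5, 21->6.5, 21->6.5, 25->8, 27->9, 30->10, 34->11, 40->12
Step 2: Rank sum for X: R1 = 1 + 2 + 3.5 + 5 + 6.5 + 9 + 10 = 37.
Step 3: U_X = R1 - n1(n1+1)/2 = 37 - 7*8/2 = 37 - 28 = 9.
       U_Y = n1*n2 - U_X = 35 - 9 = 26.
Step 4: Ties are present, so use the tie-corrected normal approximation (with continuity correction) for the p-value.
Step 5: p-value = 0.192314; compare to alpha = 0.05. fail to reject H0.

U_X = 9, p = 0.192314, fail to reject H0 at alpha = 0.05.


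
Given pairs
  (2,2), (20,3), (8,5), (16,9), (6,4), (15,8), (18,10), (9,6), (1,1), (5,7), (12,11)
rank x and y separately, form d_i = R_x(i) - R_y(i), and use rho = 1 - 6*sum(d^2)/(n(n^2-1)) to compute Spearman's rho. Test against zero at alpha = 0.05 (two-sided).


Step 1: Rank x and y separately (midranks; no ties here).
rank(x): 2->2, 20->11, 8->5, 16->9, 6->4, 15->8, 18->10, 9->6, 1->1, 5->3, 12->7
rank(y): 2->2, 3->3, 5->5, 9->9, 4->4, 8->8, 10->10, 6->6, 1->1, 7->7, 11->11
Step 2: d_i = R_x(i) - R_y(i); compute d_i^2.
  (2-2)^2=0, (11-3)^2=64, (5-5)^2=0, (9-9)^2=0, (4-4)^2=0, (8-8)^2=0, (10-10)^2=0, (6-6)^2=0, (1-1)^2=0, (3-7)^2=16, (7-11)^2=16
sum(d^2) = 96.
Step 3: rho = 1 - 6*96 / (11*(11^2 - 1)) = 1 - 576/1320 = 0.563636.
Step 4: Under H0, t = rho * sqrt((n-2)/(1-rho^2)) = 2.0470 ~ t(9).
Step 5: Two-sided p-value from the t-distribution with 9 df = 0.070952.
Step 6: alpha = 0.05. fail to reject H0.

rho = 0.5636, p = 0.070952, fail to reject H0 at alpha = 0.05.


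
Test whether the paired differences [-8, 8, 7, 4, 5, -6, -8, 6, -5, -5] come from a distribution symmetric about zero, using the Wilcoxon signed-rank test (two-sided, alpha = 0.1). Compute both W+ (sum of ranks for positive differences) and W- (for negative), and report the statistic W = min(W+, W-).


Step 1: Drop any zero differences (none here) and take |d_i|.
|d| = [8, 8, 7, 4, 5, 6, 8, 6, 5, 5]
Step 2: Midrank |d_i| (ties get averaged ranks).
ranks: |8|->9, |8|->9, |7|->7, |4|->1, |5|->3, |6|->5.5, |8|->9, |6|->5.5, |5|->3, |5|->3
Step 3: Attach original signs; sum ranks with positive sign and with negative sign.
W+ = 9 + 7 + 1 + 3 + 5.5 = 25.5
W- = 9 + 5.5 + 9 + 3 + 3 = 29.5
(Check: W+ + W- = 55 should equal n(n+1)/2 = 55.)
Step 4: Test statistic W = min(W+, W-) = 25.5.
Step 5: Ties in |d|, so use the tie-corrected normal approximation.
        E[W] = n(n+1)/4 = 10*11/4 = 27.5.
        Tie groups: |d|=5 (t=3), |d|=6 (t=2), |d|=8 (t=3); sum(t^3 - t) = 54.
        Var[W] = n(n+1)(2n+1)/24 - sum(t^3-t)/48 = 2310/24 - 54/48 = 95.125.
        z = (W - E[W]) / sqrt(Var[W]) = (25.5 - 27.5) / 9.7532 = -0.2051.
        Two-sided p = 2*Phi(z) = 0.837525.
Step 6: alpha = 0.1. fail to reject H0.

W+ = 25.5, W- = 29.5, W = min = 25.5, p = 0.837525, fail to reject H0.


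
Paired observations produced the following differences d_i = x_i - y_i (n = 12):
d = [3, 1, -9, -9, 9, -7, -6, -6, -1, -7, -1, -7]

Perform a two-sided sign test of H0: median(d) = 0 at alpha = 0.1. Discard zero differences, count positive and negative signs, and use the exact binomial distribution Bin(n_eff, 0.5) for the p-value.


Step 1: Discard zero differences. Original n = 12; n_eff = number of nonzero differences = 12.
Nonzero differences (with sign): +3, +1, -9, -9, +9, -7, -6, -6, -1, -7, -1, -7
Step 2: Count signs: positive = 3, negative = 9.
Step 3: Under H0: P(positive) = 0.5, so the number of positives S ~ Bin(12, 0.5).
Step 4: Two-sided exact p-value = sum of Bin(12,0.5) probabilities at or below the observed probability = 0.145996.
Step 5: alpha = 0.1. fail to reject H0.

n_eff = 12, pos = 3, neg = 9, p = 0.145996, fail to reject H0.


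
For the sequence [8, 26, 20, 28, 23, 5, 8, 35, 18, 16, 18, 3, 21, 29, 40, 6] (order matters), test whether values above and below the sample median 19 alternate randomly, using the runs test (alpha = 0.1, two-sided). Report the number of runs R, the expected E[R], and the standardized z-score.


Step 1: Compute median = 19; label A = above, B = below.
Labels in order: BAAAABBABBBBAAAB  (n_A = 8, n_B = 8)
Step 2: Count runs R = 7.
Step 3: Under H0 (random ordering), E[R] = 2*n_A*n_B/(n_A+n_B) + 1 = 2*8*8/16 + 1 = 9.0000.
        Var[R] = 2*n_A*n_B*(2*n_A*n_B - n_A - n_B) / ((n_A+n_B)^2 * (n_A+n_B-1)) = 14336/3840 = 3.7333.
        SD[R] = 1.9322.
Step 4: Continuity-corrected z = (R + 0.5 - E[R]) / SD[R] = (7 + 0.5 - 9.0000) / 1.9322 = -0.7763.
Step 5: Two-sided p-value via normal approximation = 2*(1 - Phi(|z|)) = 0.437558.
Step 6: alpha = 0.1. fail to reject H0.

R = 7, z = -0.7763, p = 0.437558, fail to reject H0.


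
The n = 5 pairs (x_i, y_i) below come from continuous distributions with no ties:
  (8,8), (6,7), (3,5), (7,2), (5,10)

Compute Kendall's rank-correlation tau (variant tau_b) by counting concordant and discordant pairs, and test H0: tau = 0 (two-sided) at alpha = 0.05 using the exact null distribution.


Step 1: Enumerate the 10 unordered pairs (i,j) with i<j and classify each by sign(x_j-x_i) * sign(y_j-y_i).
  (1,2):dx=-2,dy=-1->C; (1,3):dx=-5,dy=-3->C; (1,4):dx=-1,dy=-6->C; (1,5):dx=-3,dy=+2->D
  (2,3):dx=-3,dy=-2->C; (2,4):dx=+1,dy=-5->D; (2,5):dx=-1,dy=+3->D; (3,4):dx=+4,dy=-3->D
  (3,5):dx=+2,dy=+5->C; (4,5):dx=-2,dy=+8->D
Step 2: C = 5, D = 5, total pairs = 10.
Step 3: tau = (C - D)/(n(n-1)/2) = (5 - 5)/10 = 0.000000.
Step 4: Exact two-sided p-value (enumerate n! = 120 permutations of y under H0): p = 1.000000.
Step 5: alpha = 0.05. fail to reject H0.

tau_b = 0.0000 (C=5, D=5), p = 1.000000, fail to reject H0.


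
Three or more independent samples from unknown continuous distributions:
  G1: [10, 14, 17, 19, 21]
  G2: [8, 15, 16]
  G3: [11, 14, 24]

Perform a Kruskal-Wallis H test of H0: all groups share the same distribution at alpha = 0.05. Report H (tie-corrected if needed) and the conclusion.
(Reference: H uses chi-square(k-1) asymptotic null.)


Step 1: Combine all N = 11 observations and assign midranks.
sorted (value, group, rank): (8,G2,1), (10,G1,2), (11,G3,3), (14,G1,4.5), (14,G3,4.5), (15,G2,6), (16,G2,7), (17,G1,8), (19,G1,9), (21,G1,10), (24,G3,11)
Step 2: Sum ranks within each group.
R_1 = 33.5 (n_1 = 5)
R_2 = 14 (n_2 = 3)
R_3 = 18.5 (n_3 = 3)
Step 3: H = 12/(N(N+1)) * sum(R_i^2/n_i) - 3(N+1)
     = 12/(11*12) * (33.5^2/5 + 14^2/3 + 18.5^2/3) - 3*12
     = 0.090909 * 403.867 - 36
     = 0.715152.
Step 4: Ties present; correction factor C = 1 - 6/(11^3 - 11) = 0.995455. Corrected H = 0.715152 / 0.995455 = 0.718417.
Step 5: Under H0, H ~ chi^2(2); p-value = 0.698229.
Step 6: alpha = 0.05. fail to reject H0.

H = 0.7184, df = 2, p = 0.698229, fail to reject H0.


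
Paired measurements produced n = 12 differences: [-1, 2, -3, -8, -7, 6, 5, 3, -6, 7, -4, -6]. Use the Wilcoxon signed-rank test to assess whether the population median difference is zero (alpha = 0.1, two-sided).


Step 1: Drop any zero differences (none here) and take |d_i|.
|d| = [1, 2, 3, 8, 7, 6, 5, 3, 6, 7, 4, 6]
Step 2: Midrank |d_i| (ties get averaged ranks).
ranks: |1|->1, |2|->2, |3|->3.5, |8|->12, |7|->10.5, |6|->8, |5|->6, |3|->3.5, |6|->8, |7|->10.5, |4|->5, |6|->8
Step 3: Attach original signs; sum ranks with positive sign and with negative sign.
W+ = 2 + 8 + 6 + 3.5 + 10.5 = 30
W- = 1 + 3.5 + 12 + 10.5 + 8 + 5 + 8 = 48
(Check: W+ + W- = 78 should equal n(n+1)/2 = 78.)
Step 4: Test statistic W = min(W+, W-) = 30.
Step 5: Ties in |d|, so use the tie-corrected normal approximation.
        E[W] = n(n+1)/4 = 12*13/4 = 39.
        Tie groups: |d|=3 (t=2), |d|=6 (t=3), |d|=7 (t=2); sum(t^3 - t) = 36.
        Var[W] = n(n+1)(2n+1)/24 - sum(t^3-t)/48 = 3900/24 - 36/48 = 161.75.
        z = (W - E[W]) / sqrt(Var[W]) = (30 - 39) / 12.7181 = -0.7077.
        Two-sided p = 2*Phi(z) = 0.479161.
Step 6: alpha = 0.1. fail to reject H0.

W+ = 30, W- = 48, W = min = 30, p = 0.479161, fail to reject H0.


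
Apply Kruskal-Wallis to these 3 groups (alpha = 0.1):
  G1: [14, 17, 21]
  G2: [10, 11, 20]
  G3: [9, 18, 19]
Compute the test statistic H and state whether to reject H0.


Step 1: Combine all N = 9 observations and assign midranks.
sorted (value, group, rank): (9,G3,1), (10,G2,2), (11,G2,3), (14,G1,4), (17,G1,5), (18,G3,6), (19,G3,7), (20,G2,8), (21,G1,9)
Step 2: Sum ranks within each group.
R_1 = 18 (n_1 = 3)
R_2 = 13 (n_2 = 3)
R_3 = 14 (n_3 = 3)
Step 3: H = 12/(N(N+1)) * sum(R_i^2/n_i) - 3(N+1)
     = 12/(9*10) * (18^2/3 + 13^2/3 + 14^2/3) - 3*10
     = 0.133333 * 229.667 - 30
     = 0.622222.
Step 4: No ties, so H is used without correction.
Step 5: Under H0, H ~ chi^2(2); p-value = 0.732632.
Step 6: alpha = 0.1. fail to reject H0.

H = 0.6222, df = 2, p = 0.732632, fail to reject H0.


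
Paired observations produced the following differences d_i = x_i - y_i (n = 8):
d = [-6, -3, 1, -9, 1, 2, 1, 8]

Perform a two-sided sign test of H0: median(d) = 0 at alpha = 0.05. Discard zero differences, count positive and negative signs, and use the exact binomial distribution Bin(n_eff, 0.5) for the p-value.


Step 1: Discard zero differences. Original n = 8; n_eff = number of nonzero differences = 8.
Nonzero differences (with sign): -6, -3, +1, -9, +1, +2, +1, +8
Step 2: Count signs: positive = 5, negative = 3.
Step 3: Under H0: P(positive) = 0.5, so the number of positives S ~ Bin(8, 0.5).
Step 4: Two-sided exact p-value = sum of Bin(8,0.5) probabilities at or below the observed probability = 0.726562.
Step 5: alpha = 0.05. fail to reject H0.

n_eff = 8, pos = 5, neg = 3, p = 0.726562, fail to reject H0.


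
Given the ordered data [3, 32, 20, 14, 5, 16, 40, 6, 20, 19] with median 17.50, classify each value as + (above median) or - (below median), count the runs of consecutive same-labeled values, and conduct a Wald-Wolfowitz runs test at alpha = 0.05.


Step 1: Compute median = 17.50; label A = above, B = below.
Labels in order: BAABBBABAA  (n_A = 5, n_B = 5)
Step 2: Count runs R = 6.
Step 3: Under H0 (random ordering), E[R] = 2*n_A*n_B/(n_A+n_B) + 1 = 2*5*5/10 + 1 = 6.0000.
        Var[R] = 2*n_A*n_B*(2*n_A*n_B - n_A - n_B) / ((n_A+n_B)^2 * (n_A+n_B-1)) = 2000/900 = 2.2222.
        SD[R] = 1.4907.
Step 4: R = E[R], so z = 0 with no continuity correction.
Step 5: Two-sided p-value via normal approximation = 2*(1 - Phi(|z|)) = 1.000000.
Step 6: alpha = 0.05. fail to reject H0.

R = 6, z = 0.0000, p = 1.000000, fail to reject H0.


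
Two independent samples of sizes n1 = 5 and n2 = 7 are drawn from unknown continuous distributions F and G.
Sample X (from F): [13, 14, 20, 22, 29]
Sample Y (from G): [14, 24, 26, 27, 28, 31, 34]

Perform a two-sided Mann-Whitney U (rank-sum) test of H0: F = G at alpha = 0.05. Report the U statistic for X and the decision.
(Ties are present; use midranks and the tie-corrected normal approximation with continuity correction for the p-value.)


Step 1: Combine and sort all 12 observations; assign midranks.
sorted (value, group): (13,X), (14,X), (14,Y), (20,X), (22,X), (24,Y), (26,Y), (27,Y), (28,Y), (29,X), (31,Y), (34,Y)
ranks: 13->1, 14->2.5, 14->2.5, 20->4, 22->5, 24->6, 26->7, 27->8, 28->9, 29->10, 31->11, 34->12
Step 2: Rank sum for X: R1 = 1 + 2.5 + 4 + 5 + 10 = 22.5.
Step 3: U_X = R1 - n1(n1+1)/2 = 22.5 - 5*6/2 = 22.5 - 15 = 7.5.
       U_Y = n1*n2 - U_X = 35 - 7.5 = 27.5.
Step 4: Ties are present, so use the tie-corrected normal approximation (with continuity correction) for the p-value.
Step 5: p-value = 0.122225; compare to alpha = 0.05. fail to reject H0.

U_X = 7.5, p = 0.122225, fail to reject H0 at alpha = 0.05.


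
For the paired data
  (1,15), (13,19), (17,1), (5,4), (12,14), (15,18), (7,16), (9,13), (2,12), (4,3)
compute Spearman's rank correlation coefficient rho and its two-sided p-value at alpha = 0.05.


Step 1: Rank x and y separately (midranks; no ties here).
rank(x): 1->1, 13->8, 17->10, 5->4, 12->7, 15->9, 7->5, 9->6, 2->2, 4->3
rank(y): 15->7, 19->10, 1->1, 4->3, 14->6, 18->9, 16->8, 13->5, 12->4, 3->2
Step 2: d_i = R_x(i) - R_y(i); compute d_i^2.
  (1-7)^2=36, (8-10)^2=4, (10-1)^2=81, (4-3)^2=1, (7-6)^2=1, (9-9)^2=0, (5-8)^2=9, (6-5)^2=1, (2-4)^2=4, (3-2)^2=1
sum(d^2) = 138.
Step 3: rho = 1 - 6*138 / (10*(10^2 - 1)) = 1 - 828/990 = 0.163636.
Step 4: Under H0, t = rho * sqrt((n-2)/(1-rho^2)) = 0.4692 ~ t(8).
Step 5: Two-sided p-value from the t-distribution with 8 df = 0.651477.
Step 6: alpha = 0.05. fail to reject H0.

rho = 0.1636, p = 0.651477, fail to reject H0 at alpha = 0.05.


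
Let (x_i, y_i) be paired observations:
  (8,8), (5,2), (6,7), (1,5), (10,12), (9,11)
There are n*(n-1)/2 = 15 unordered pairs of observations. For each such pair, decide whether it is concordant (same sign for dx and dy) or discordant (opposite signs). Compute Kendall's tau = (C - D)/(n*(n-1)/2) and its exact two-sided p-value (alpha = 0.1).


Step 1: Enumerate the 15 unordered pairs (i,j) with i<j and classify each by sign(x_j-x_i) * sign(y_j-y_i).
  (1,2):dx=-3,dy=-6->C; (1,3):dx=-2,dy=-1->C; (1,4):dx=-7,dy=-3->C; (1,5):dx=+2,dy=+4->C
  (1,6):dx=+1,dy=+3->C; (2,3):dx=+1,dy=+5->C; (2,4):dx=-4,dy=+3->D; (2,5):dx=+5,dy=+10->C
  (2,6):dx=+4,dy=+9->C; (3,4):dx=-5,dy=-2->C; (3,5):dx=+4,dy=+5->C; (3,6):dx=+3,dy=+4->C
  (4,5):dx=+9,dy=+7->C; (4,6):dx=+8,dy=+6->C; (5,6):dx=-1,dy=-1->C
Step 2: C = 14, D = 1, total pairs = 15.
Step 3: tau = (C - D)/(n(n-1)/2) = (14 - 1)/15 = 0.866667.
Step 4: Exact two-sided p-value (enumerate n! = 720 permutations of y under H0): p = 0.016667.
Step 5: alpha = 0.1. reject H0.

tau_b = 0.8667 (C=14, D=1), p = 0.016667, reject H0.


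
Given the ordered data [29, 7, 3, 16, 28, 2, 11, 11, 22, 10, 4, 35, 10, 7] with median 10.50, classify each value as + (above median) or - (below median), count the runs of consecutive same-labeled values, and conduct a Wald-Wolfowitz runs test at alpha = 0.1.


Step 1: Compute median = 10.50; label A = above, B = below.
Labels in order: ABBAABAAABBABB  (n_A = 7, n_B = 7)
Step 2: Count runs R = 8.
Step 3: Under H0 (random ordering), E[R] = 2*n_A*n_B/(n_A+n_B) + 1 = 2*7*7/14 + 1 = 8.0000.
        Var[R] = 2*n_A*n_B*(2*n_A*n_B - n_A - n_B) / ((n_A+n_B)^2 * (n_A+n_B-1)) = 8232/2548 = 3.2308.
        SD[R] = 1.7974.
Step 4: R = E[R], so z = 0 with no continuity correction.
Step 5: Two-sided p-value via normal approximation = 2*(1 - Phi(|z|)) = 1.000000.
Step 6: alpha = 0.1. fail to reject H0.

R = 8, z = 0.0000, p = 1.000000, fail to reject H0.


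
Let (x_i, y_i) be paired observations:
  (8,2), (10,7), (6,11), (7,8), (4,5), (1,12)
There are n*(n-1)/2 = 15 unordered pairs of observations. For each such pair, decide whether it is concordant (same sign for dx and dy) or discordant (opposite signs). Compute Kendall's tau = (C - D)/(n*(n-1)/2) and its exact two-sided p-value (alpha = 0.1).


Step 1: Enumerate the 15 unordered pairs (i,j) with i<j and classify each by sign(x_j-x_i) * sign(y_j-y_i).
  (1,2):dx=+2,dy=+5->C; (1,3):dx=-2,dy=+9->D; (1,4):dx=-1,dy=+6->D; (1,5):dx=-4,dy=+3->D
  (1,6):dx=-7,dy=+10->D; (2,3):dx=-4,dy=+4->D; (2,4):dx=-3,dy=+1->D; (2,5):dx=-6,dy=-2->C
  (2,6):dx=-9,dy=+5->D; (3,4):dx=+1,dy=-3->D; (3,5):dx=-2,dy=-6->C; (3,6):dx=-5,dy=+1->D
  (4,5):dx=-3,dy=-3->C; (4,6):dx=-6,dy=+4->D; (5,6):dx=-3,dy=+7->D
Step 2: C = 4, D = 11, total pairs = 15.
Step 3: tau = (C - D)/(n(n-1)/2) = (4 - 11)/15 = -0.466667.
Step 4: Exact two-sided p-value (enumerate n! = 720 permutations of y under H0): p = 0.272222.
Step 5: alpha = 0.1. fail to reject H0.

tau_b = -0.4667 (C=4, D=11), p = 0.272222, fail to reject H0.


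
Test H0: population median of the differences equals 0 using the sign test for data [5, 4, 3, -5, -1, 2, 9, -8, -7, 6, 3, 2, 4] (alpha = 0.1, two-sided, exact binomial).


Step 1: Discard zero differences. Original n = 13; n_eff = number of nonzero differences = 13.
Nonzero differences (with sign): +5, +4, +3, -5, -1, +2, +9, -8, -7, +6, +3, +2, +4
Step 2: Count signs: positive = 9, negative = 4.
Step 3: Under H0: P(positive) = 0.5, so the number of positives S ~ Bin(13, 0.5).
Step 4: Two-sided exact p-value = sum of Bin(13,0.5) probabilities at or below the observed probability = 0.266846.
Step 5: alpha = 0.1. fail to reject H0.

n_eff = 13, pos = 9, neg = 4, p = 0.266846, fail to reject H0.


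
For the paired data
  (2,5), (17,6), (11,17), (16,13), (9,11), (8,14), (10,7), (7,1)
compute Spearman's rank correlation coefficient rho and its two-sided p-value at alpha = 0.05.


Step 1: Rank x and y separately (midranks; no ties here).
rank(x): 2->1, 17->8, 11->6, 16->7, 9->4, 8->3, 10->5, 7->2
rank(y): 5->2, 6->3, 17->8, 13->6, 11->5, 14->7, 7->4, 1->1
Step 2: d_i = R_x(i) - R_y(i); compute d_i^2.
  (1-2)^2=1, (8-3)^2=25, (6-8)^2=4, (7-6)^2=1, (4-5)^2=1, (3-7)^2=16, (5-4)^2=1, (2-1)^2=1
sum(d^2) = 50.
Step 3: rho = 1 - 6*50 / (8*(8^2 - 1)) = 1 - 300/504 = 0.404762.
Step 4: Under H0, t = rho * sqrt((n-2)/(1-rho^2)) = 1.0842 ~ t(6).
Step 5: Two-sided p-value from the t-distribution with 6 df = 0.319889.
Step 6: alpha = 0.05. fail to reject H0.

rho = 0.4048, p = 0.319889, fail to reject H0 at alpha = 0.05.


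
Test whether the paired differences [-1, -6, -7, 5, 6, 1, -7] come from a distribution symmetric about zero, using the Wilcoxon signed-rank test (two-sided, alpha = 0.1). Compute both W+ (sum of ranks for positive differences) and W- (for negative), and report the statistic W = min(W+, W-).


Step 1: Drop any zero differences (none here) and take |d_i|.
|d| = [1, 6, 7, 5, 6, 1, 7]
Step 2: Midrank |d_i| (ties get averaged ranks).
ranks: |1|->1.5, |6|->4.5, |7|->6.5, |5|->3, |6|->4.5, |1|->1.5, |7|->6.5
Step 3: Attach original signs; sum ranks with positive sign and with negative sign.
W+ = 3 + 4.5 + 1.5 = 9
W- = 1.5 + 4.5 + 6.5 + 6.5 = 19
(Check: W+ + W- = 28 should equal n(n+1)/2 = 28.)
Step 4: Test statistic W = min(W+, W-) = 9.
Step 5: Ties in |d|, so use the tie-corrected normal approximation.
        E[W] = n(n+1)/4 = 7*8/4 = 14.
        Tie groups: |d|=1 (t=2), |d|=6 (t=2), |d|=7 (t=2); sum(t^3 - t) = 18.
        Var[W] = n(n+1)(2n+1)/24 - sum(t^3-t)/48 = 840/24 - 18/48 = 34.625.
        z = (W - E[W]) / sqrt(Var[W]) = (9 - 14) / 5.8843 = -0.8497.
        Two-sided p = 2*Phi(z) = 0.395482.
Step 6: alpha = 0.1. fail to reject H0.

W+ = 9, W- = 19, W = min = 9, p = 0.395482, fail to reject H0.


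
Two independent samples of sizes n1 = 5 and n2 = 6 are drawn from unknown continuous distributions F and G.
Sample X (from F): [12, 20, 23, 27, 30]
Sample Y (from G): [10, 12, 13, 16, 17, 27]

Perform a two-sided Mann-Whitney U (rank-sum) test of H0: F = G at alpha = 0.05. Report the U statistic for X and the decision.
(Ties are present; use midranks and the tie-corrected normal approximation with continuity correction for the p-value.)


Step 1: Combine and sort all 11 observations; assign midranks.
sorted (value, group): (10,Y), (12,X), (12,Y), (13,Y), (16,Y), (17,Y), (20,X), (23,X), (27,X), (27,Y), (30,X)
ranks: 10->1, 12->2.5, 12->2.5, 13->4, 16->5, 17->6, 20->7, 23->8, 27->9.5, 27->9.5, 30->11
Step 2: Rank sum for X: R1 = 2.5 + 7 + 8 + 9.5 + 11 = 38.
Step 3: U_X = R1 - n1(n1+1)/2 = 38 - 5*6/2 = 38 - 15 = 23.
       U_Y = n1*n2 - U_X = 30 - 23 = 7.
Step 4: Ties are present, so use the tie-corrected normal approximation (with continuity correction) for the p-value.
Step 5: p-value = 0.168954; compare to alpha = 0.05. fail to reject H0.

U_X = 23, p = 0.168954, fail to reject H0 at alpha = 0.05.


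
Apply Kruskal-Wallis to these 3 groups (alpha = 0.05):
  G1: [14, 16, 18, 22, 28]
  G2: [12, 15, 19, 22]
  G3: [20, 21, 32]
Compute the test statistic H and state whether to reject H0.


Step 1: Combine all N = 12 observations and assign midranks.
sorted (value, group, rank): (12,G2,1), (14,G1,2), (15,G2,3), (16,G1,4), (18,G1,5), (19,G2,6), (20,G3,7), (21,G3,8), (22,G1,9.5), (22,G2,9.5), (28,G1,11), (32,G3,12)
Step 2: Sum ranks within each group.
R_1 = 31.5 (n_1 = 5)
R_2 = 19.5 (n_2 = 4)
R_3 = 27 (n_3 = 3)
Step 3: H = 12/(N(N+1)) * sum(R_i^2/n_i) - 3(N+1)
     = 12/(12*13) * (31.5^2/5 + 19.5^2/4 + 27^2/3) - 3*13
     = 0.076923 * 536.513 - 39
     = 2.270192.
Step 4: Ties present; correction factor C = 1 - 6/(12^3 - 12) = 0.996503. Corrected H = 2.270192 / 0.996503 = 2.278158.
Step 5: Under H0, H ~ chi^2(2); p-value = 0.320114.
Step 6: alpha = 0.05. fail to reject H0.

H = 2.2782, df = 2, p = 0.320114, fail to reject H0.


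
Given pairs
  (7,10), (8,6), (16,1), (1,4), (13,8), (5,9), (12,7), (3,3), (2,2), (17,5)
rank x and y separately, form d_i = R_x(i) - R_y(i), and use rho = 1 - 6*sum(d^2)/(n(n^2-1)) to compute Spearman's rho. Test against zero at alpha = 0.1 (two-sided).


Step 1: Rank x and y separately (midranks; no ties here).
rank(x): 7->5, 8->6, 16->9, 1->1, 13->8, 5->4, 12->7, 3->3, 2->2, 17->10
rank(y): 10->10, 6->6, 1->1, 4->4, 8->8, 9->9, 7->7, 3->3, 2->2, 5->5
Step 2: d_i = R_x(i) - R_y(i); compute d_i^2.
  (5-10)^2=25, (6-6)^2=0, (9-1)^2=64, (1-4)^2=9, (8-8)^2=0, (4-9)^2=25, (7-7)^2=0, (3-3)^2=0, (2-2)^2=0, (10-5)^2=25
sum(d^2) = 148.
Step 3: rho = 1 - 6*148 / (10*(10^2 - 1)) = 1 - 888/990 = 0.103030.
Step 4: Under H0, t = rho * sqrt((n-2)/(1-rho^2)) = 0.2930 ~ t(8).
Step 5: Two-sided p-value from the t-distribution with 8 df = 0.776998.
Step 6: alpha = 0.1. fail to reject H0.

rho = 0.1030, p = 0.776998, fail to reject H0 at alpha = 0.1.


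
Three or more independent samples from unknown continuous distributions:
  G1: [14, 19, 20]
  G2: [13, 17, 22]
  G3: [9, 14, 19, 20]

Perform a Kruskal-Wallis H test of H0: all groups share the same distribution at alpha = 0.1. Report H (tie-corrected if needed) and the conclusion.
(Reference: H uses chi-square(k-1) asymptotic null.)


Step 1: Combine all N = 10 observations and assign midranks.
sorted (value, group, rank): (9,G3,1), (13,G2,2), (14,G1,3.5), (14,G3,3.5), (17,G2,5), (19,G1,6.5), (19,G3,6.5), (20,G1,8.5), (20,G3,8.5), (22,G2,10)
Step 2: Sum ranks within each group.
R_1 = 18.5 (n_1 = 3)
R_2 = 17 (n_2 = 3)
R_3 = 19.5 (n_3 = 4)
Step 3: H = 12/(N(N+1)) * sum(R_i^2/n_i) - 3(N+1)
     = 12/(10*11) * (18.5^2/3 + 17^2/3 + 19.5^2/4) - 3*11
     = 0.109091 * 305.479 - 33
     = 0.325000.
Step 4: Ties present; correction factor C = 1 - 18/(10^3 - 10) = 0.981818. Corrected H = 0.325000 / 0.981818 = 0.331019.
Step 5: Under H0, H ~ chi^2(2); p-value = 0.847462.
Step 6: alpha = 0.1. fail to reject H0.

H = 0.3310, df = 2, p = 0.847462, fail to reject H0.


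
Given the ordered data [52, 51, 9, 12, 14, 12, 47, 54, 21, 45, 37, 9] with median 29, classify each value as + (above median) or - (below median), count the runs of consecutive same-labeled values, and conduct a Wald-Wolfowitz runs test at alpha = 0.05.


Step 1: Compute median = 29; label A = above, B = below.
Labels in order: AABBBBAABAAB  (n_A = 6, n_B = 6)
Step 2: Count runs R = 6.
Step 3: Under H0 (random ordering), E[R] = 2*n_A*n_B/(n_A+n_B) + 1 = 2*6*6/12 + 1 = 7.0000.
        Var[R] = 2*n_A*n_B*(2*n_A*n_B - n_A - n_B) / ((n_A+n_B)^2 * (n_A+n_B-1)) = 4320/1584 = 2.7273.
        SD[R] = 1.6514.
Step 4: Continuity-corrected z = (R + 0.5 - E[R]) / SD[R] = (6 + 0.5 - 7.0000) / 1.6514 = -0.3028.
Step 5: Two-sided p-value via normal approximation = 2*(1 - Phi(|z|)) = 0.762069.
Step 6: alpha = 0.05. fail to reject H0.

R = 6, z = -0.3028, p = 0.762069, fail to reject H0.


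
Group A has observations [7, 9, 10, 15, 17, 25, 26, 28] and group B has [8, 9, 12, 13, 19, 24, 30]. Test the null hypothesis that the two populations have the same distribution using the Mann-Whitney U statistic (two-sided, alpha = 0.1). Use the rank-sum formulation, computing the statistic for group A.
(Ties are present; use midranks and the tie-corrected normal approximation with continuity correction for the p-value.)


Step 1: Combine and sort all 15 observations; assign midranks.
sorted (value, group): (7,X), (8,Y), (9,X), (9,Y), (10,X), (12,Y), (13,Y), (15,X), (17,X), (19,Y), (24,Y), (25,X), (26,X), (28,X), (30,Y)
ranks: 7->1, 8->2, 9->3.5, 9->3.5, 10->5, 12->6, 13->7, 15->8, 17->9, 19->10, 24->11, 25->12, 26->13, 28->14, 30->15
Step 2: Rank sum for X: R1 = 1 + 3.5 + 5 + 8 + 9 + 12 + 13 + 14 = 65.5.
Step 3: U_X = R1 - n1(n1+1)/2 = 65.5 - 8*9/2 = 65.5 - 36 = 29.5.
       U_Y = n1*n2 - U_X = 56 - 29.5 = 26.5.
Step 4: Ties are present, so use the tie-corrected normal approximation (with continuity correction) for the p-value.
Step 5: p-value = 0.907786; compare to alpha = 0.1. fail to reject H0.

U_X = 29.5, p = 0.907786, fail to reject H0 at alpha = 0.1.
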